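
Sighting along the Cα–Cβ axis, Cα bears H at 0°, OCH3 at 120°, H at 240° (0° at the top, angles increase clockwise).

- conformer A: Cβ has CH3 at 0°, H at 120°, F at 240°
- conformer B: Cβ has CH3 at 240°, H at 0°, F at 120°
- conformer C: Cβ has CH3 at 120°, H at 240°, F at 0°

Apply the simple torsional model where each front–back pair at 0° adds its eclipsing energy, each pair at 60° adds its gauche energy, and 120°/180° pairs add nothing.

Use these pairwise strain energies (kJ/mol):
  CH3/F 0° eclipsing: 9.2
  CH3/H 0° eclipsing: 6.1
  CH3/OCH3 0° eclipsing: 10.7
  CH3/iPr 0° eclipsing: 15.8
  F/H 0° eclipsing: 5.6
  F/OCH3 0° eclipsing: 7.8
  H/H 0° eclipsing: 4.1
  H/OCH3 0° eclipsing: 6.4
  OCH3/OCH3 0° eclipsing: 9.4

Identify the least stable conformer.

C

A (eclipsed): H–CH3 eclipsed, OCH3–H eclipsed, H–F eclipsed; 6.1 + 6.4 + 5.6 = 18.1 kJ/mol.
B (eclipsed): H–H eclipsed, OCH3–F eclipsed, H–CH3 eclipsed; 4.1 + 7.8 + 6.1 = 18.0 kJ/mol.
C (eclipsed): H–F eclipsed, OCH3–CH3 eclipsed, H–H eclipsed; 5.6 + 10.7 + 4.1 = 20.4 kJ/mol.
C has the highest total (20.4 kJ/mol).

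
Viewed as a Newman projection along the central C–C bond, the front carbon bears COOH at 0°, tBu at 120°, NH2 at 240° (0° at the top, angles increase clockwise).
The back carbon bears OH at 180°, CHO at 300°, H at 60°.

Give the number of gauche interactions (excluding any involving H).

4

Non-H gauche pairs: COOH(0°)/CHO(300°); tBu(120°)/OH(180°); NH2(240°)/OH(180°); NH2(240°)/CHO(300°) — 4 interactions.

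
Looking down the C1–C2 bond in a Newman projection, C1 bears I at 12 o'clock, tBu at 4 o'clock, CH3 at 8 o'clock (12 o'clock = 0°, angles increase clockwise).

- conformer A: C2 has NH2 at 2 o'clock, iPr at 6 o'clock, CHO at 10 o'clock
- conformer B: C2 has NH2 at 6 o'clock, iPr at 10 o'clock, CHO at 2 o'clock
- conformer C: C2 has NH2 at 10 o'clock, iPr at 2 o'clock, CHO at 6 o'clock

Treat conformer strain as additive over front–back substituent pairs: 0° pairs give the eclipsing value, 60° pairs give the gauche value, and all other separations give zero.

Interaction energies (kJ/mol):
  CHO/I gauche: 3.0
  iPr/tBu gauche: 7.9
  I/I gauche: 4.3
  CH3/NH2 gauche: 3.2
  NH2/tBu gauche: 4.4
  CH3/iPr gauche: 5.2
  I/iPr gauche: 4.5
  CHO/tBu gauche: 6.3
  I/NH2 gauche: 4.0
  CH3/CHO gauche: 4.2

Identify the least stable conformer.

A is staggered. I at 0° is gauche with NH2 at 60° (4.0); I at 0° is gauche with CHO at 300° (3.0); tBu at 120° is gauche with NH2 at 60° (4.4); tBu at 120° is gauche with iPr at 180° (7.9); CH3 at 240° is gauche with iPr at 180° (5.2); CH3 at 240° is gauche with CHO at 300° (4.2). Total 28.7 kJ/mol.
B is staggered. I at 0° is gauche with iPr at 300° (4.5); I at 0° is gauche with CHO at 60° (3.0); tBu at 120° is gauche with NH2 at 180° (4.4); tBu at 120° is gauche with CHO at 60° (6.3); CH3 at 240° is gauche with NH2 at 180° (3.2); CH3 at 240° is gauche with iPr at 300° (5.2). Total 26.6 kJ/mol.
C is staggered. I at 0° is gauche with NH2 at 300° (4.0); I at 0° is gauche with iPr at 60° (4.5); tBu at 120° is gauche with iPr at 60° (7.9); tBu at 120° is gauche with CHO at 180° (6.3); CH3 at 240° is gauche with NH2 at 300° (3.2); CH3 at 240° is gauche with CHO at 180° (4.2). Total 30.1 kJ/mol.
C has the highest total (30.1 kJ/mol).

C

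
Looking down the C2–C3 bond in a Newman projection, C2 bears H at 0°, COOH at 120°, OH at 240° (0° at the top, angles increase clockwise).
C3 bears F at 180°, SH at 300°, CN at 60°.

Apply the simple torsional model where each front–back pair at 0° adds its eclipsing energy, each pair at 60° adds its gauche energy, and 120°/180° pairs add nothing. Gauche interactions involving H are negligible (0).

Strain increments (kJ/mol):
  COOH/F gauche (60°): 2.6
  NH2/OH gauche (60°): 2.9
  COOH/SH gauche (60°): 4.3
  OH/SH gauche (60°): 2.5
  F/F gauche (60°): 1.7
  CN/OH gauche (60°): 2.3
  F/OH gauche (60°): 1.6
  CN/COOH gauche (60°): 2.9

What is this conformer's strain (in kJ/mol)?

This conformer (staggered): COOH–F gauche, COOH–CN gauche, OH–F gauche, OH–SH gauche; 2.6 + 2.9 + 1.6 + 2.5 = 9.6 kJ/mol.

9.6 kJ/mol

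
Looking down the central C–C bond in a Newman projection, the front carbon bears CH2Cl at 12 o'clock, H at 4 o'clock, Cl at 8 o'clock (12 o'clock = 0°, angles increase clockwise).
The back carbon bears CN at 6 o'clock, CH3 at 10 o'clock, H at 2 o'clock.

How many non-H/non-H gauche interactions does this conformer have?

3

Non-H gauche pairs: CH2Cl(0°)/CH3(300°); Cl(240°)/CN(180°); Cl(240°)/CH3(300°) — 3 interactions.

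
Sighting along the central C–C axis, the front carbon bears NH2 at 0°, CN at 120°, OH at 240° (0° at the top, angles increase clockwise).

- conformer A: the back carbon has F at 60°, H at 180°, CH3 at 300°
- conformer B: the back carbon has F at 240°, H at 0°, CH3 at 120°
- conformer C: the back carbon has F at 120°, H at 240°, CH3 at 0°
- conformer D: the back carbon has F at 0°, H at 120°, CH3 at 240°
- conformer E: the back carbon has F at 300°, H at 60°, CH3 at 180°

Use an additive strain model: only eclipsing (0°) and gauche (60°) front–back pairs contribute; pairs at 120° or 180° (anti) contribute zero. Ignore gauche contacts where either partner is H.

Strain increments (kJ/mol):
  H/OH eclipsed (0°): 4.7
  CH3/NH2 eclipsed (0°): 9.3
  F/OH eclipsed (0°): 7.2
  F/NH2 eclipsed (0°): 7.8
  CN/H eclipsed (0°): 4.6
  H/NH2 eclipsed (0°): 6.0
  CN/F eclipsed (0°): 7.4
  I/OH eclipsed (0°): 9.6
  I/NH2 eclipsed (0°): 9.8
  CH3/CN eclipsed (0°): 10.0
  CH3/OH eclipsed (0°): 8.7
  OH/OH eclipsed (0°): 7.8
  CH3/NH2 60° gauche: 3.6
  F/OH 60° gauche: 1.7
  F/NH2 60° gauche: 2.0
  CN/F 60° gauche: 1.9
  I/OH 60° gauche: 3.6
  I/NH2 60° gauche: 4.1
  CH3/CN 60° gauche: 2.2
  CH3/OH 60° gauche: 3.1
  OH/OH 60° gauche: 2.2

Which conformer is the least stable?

A (staggered): NH2–F gauche, NH2–CH3 gauche, CN–F gauche, OH–CH3 gauche; 2.0 + 3.6 + 1.9 + 3.1 = 10.6 kJ/mol.
B (eclipsed): NH2–H eclipsed, CN–CH3 eclipsed, OH–F eclipsed; 6.0 + 10.0 + 7.2 = 23.2 kJ/mol.
C (eclipsed): NH2–CH3 eclipsed, CN–F eclipsed, OH–H eclipsed; 9.3 + 7.4 + 4.7 = 21.4 kJ/mol.
D (eclipsed): NH2–F eclipsed, CN–H eclipsed, OH–CH3 eclipsed; 7.8 + 4.6 + 8.7 = 21.1 kJ/mol.
E (staggered): NH2–F gauche, CN–CH3 gauche, OH–F gauche, OH–CH3 gauche; 2.0 + 2.2 + 1.7 + 3.1 = 9.0 kJ/mol.
B has the highest total (23.2 kJ/mol).

B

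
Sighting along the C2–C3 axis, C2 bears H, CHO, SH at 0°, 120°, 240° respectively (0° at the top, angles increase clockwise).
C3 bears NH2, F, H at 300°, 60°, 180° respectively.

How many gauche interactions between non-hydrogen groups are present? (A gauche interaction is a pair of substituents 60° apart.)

Non-H gauche pairs: CHO(120°)/F(60°); SH(240°)/NH2(300°) — 2 interactions.

2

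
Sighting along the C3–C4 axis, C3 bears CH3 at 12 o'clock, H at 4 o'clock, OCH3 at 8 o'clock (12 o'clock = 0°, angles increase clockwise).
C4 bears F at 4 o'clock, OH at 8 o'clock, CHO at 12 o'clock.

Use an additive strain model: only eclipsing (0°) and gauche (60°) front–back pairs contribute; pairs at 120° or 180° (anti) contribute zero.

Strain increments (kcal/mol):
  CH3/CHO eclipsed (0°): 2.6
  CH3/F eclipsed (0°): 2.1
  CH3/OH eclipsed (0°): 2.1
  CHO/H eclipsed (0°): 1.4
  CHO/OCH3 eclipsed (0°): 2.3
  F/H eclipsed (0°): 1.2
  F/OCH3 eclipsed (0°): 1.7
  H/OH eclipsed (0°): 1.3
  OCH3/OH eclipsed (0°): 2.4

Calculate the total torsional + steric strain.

This conformer (eclipsed): CH3–CHO eclipsed, H–F eclipsed, OCH3–OH eclipsed; 2.6 + 1.2 + 2.4 = 6.2 kcal/mol.

6.2 kcal/mol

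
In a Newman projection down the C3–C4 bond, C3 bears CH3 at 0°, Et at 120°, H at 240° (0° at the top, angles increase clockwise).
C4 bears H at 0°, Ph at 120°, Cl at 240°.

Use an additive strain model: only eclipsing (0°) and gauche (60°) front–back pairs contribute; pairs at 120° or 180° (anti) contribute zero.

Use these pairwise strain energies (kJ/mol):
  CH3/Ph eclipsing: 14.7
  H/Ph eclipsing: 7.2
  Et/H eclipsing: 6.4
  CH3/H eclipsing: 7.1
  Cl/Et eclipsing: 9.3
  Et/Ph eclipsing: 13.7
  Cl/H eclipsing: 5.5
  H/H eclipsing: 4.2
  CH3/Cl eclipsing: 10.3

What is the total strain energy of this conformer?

26.3 kJ/mol

This conformer is eclipsed. CH3 at 0° is eclipsed with H at 0° (7.1); Et at 120° is eclipsed with Ph at 120° (13.7); H at 240° is eclipsed with Cl at 240° (5.5). Total 26.3 kJ/mol.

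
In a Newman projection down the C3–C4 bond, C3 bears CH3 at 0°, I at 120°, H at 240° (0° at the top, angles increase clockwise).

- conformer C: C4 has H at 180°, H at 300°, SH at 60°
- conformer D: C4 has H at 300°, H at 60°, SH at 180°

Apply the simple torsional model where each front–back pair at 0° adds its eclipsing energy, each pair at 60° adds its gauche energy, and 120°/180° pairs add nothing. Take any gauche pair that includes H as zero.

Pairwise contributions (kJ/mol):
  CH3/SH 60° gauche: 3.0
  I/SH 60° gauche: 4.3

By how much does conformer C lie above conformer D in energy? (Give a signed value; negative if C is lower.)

C (staggered): CH3–SH gauche, I–SH gauche; 3.0 + 4.3 = 7.3 kJ/mol.
D (staggered): I–SH gauche; 4.3 = 4.3 kJ/mol.
E(C) − E(D) = 7.3 − 4.3 = +3.0 kJ/mol.

+3.0 kJ/mol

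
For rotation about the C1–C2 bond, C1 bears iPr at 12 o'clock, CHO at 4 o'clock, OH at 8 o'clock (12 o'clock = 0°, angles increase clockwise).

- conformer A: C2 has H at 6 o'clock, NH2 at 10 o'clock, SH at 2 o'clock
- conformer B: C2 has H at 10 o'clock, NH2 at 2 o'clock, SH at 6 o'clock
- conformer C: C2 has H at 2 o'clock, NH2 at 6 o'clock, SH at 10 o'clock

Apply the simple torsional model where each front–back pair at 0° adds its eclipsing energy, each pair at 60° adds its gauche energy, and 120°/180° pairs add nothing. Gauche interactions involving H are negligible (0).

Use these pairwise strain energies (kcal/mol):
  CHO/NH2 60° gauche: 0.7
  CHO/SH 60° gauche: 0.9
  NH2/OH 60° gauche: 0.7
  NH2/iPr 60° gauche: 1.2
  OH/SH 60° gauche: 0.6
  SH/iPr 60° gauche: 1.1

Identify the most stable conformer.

A (staggered): iPr–NH2 gauche, iPr–SH gauche, CHO–SH gauche, OH–NH2 gauche; 1.2 + 1.1 + 0.9 + 0.7 = 3.9 kcal/mol.
B (staggered): iPr–NH2 gauche, CHO–NH2 gauche, CHO–SH gauche, OH–SH gauche; 1.2 + 0.7 + 0.9 + 0.6 = 3.4 kcal/mol.
C (staggered): iPr–SH gauche, CHO–NH2 gauche, OH–NH2 gauche, OH–SH gauche; 1.1 + 0.7 + 0.7 + 0.6 = 3.1 kcal/mol.
C has the lowest total (3.1 kcal/mol).

C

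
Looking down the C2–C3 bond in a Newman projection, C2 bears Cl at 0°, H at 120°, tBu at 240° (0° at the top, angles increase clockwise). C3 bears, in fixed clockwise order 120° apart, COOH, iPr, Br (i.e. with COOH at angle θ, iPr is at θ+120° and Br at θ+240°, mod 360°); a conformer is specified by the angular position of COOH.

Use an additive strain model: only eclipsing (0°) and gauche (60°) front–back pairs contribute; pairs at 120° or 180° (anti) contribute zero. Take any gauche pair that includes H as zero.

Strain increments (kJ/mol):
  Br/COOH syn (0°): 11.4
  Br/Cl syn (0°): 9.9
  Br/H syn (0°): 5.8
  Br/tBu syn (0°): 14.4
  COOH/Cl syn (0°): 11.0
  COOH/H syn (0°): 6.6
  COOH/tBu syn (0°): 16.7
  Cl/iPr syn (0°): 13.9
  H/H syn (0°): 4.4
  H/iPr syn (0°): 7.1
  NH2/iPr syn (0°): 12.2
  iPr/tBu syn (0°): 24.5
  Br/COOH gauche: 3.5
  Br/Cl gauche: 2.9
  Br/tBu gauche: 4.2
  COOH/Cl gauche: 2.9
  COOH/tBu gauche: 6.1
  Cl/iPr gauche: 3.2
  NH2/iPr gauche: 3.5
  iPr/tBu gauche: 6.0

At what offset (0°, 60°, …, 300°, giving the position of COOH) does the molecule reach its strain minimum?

60°

COOH at 0° is eclipsed. Cl at 0° is eclipsed with COOH at 0° (11.0); H at 120° is eclipsed with iPr at 120° (7.1); tBu at 240° is eclipsed with Br at 240° (14.4). Total 32.5 kJ/mol.
COOH at 60° is staggered. Cl at 0° is gauche with COOH at 60° (2.9); Cl at 0° is gauche with Br at 300° (2.9); tBu at 240° is gauche with iPr at 180° (6.0); tBu at 240° is gauche with Br at 300° (4.2). Total 16.0 kJ/mol.
COOH at 120° is eclipsed. Cl at 0° is eclipsed with Br at 0° (9.9); H at 120° is eclipsed with COOH at 120° (6.6); tBu at 240° is eclipsed with iPr at 240° (24.5). Total 41.0 kJ/mol.
COOH at 180° is staggered. Cl at 0° is gauche with iPr at 300° (3.2); Cl at 0° is gauche with Br at 60° (2.9); tBu at 240° is gauche with COOH at 180° (6.1); tBu at 240° is gauche with iPr at 300° (6.0). Total 18.2 kJ/mol.
COOH at 240° is eclipsed. Cl at 0° is eclipsed with iPr at 0° (13.9); H at 120° is eclipsed with Br at 120° (5.8); tBu at 240° is eclipsed with COOH at 240° (16.7). Total 36.4 kJ/mol.
COOH at 300° is staggered. Cl at 0° is gauche with COOH at 300° (2.9); Cl at 0° is gauche with iPr at 60° (3.2); tBu at 240° is gauche with COOH at 300° (6.1); tBu at 240° is gauche with Br at 180° (4.2). Total 16.4 kJ/mol.
The minimum (16.0 kJ/mol) occurs with COOH at 60°.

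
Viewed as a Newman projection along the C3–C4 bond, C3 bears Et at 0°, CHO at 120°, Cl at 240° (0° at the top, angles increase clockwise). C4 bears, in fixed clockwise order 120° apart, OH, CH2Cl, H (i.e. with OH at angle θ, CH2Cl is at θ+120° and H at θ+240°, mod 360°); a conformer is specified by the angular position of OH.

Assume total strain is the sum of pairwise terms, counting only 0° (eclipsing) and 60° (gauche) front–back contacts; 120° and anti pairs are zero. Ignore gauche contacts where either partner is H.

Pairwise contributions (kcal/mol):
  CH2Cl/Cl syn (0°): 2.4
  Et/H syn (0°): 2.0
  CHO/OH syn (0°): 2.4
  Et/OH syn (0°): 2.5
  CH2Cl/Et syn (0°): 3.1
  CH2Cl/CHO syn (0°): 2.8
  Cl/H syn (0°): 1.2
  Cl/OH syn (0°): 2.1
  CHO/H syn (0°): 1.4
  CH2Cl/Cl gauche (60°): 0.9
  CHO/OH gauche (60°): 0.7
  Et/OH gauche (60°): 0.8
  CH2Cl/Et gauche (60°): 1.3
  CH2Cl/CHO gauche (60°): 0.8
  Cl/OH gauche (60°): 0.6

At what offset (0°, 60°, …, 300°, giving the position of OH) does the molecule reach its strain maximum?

OH at 0° (eclipsed): Et(0°)/OH(0°) eclipsed 2.5; CHO(120°)/CH2Cl(120°) eclipsed 2.8; Cl(240°)/H(240°) eclipsed 1.2 → 6.5 kcal/mol.
OH at 60° (staggered): Et(0°)/OH(60°) gauche 0.8; CHO(120°)/OH(60°) gauche 0.7; CHO(120°)/CH2Cl(180°) gauche 0.8; Cl(240°)/CH2Cl(180°) gauche 0.9 → 3.2 kcal/mol.
OH at 120° (eclipsed): Et(0°)/H(0°) eclipsed 2.0; CHO(120°)/OH(120°) eclipsed 2.4; Cl(240°)/CH2Cl(240°) eclipsed 2.4 → 6.8 kcal/mol.
OH at 180° (staggered): Et(0°)/CH2Cl(300°) gauche 1.3; CHO(120°)/OH(180°) gauche 0.7; Cl(240°)/OH(180°) gauche 0.6; Cl(240°)/CH2Cl(300°) gauche 0.9 → 3.5 kcal/mol.
OH at 240° (eclipsed): Et(0°)/CH2Cl(0°) eclipsed 3.1; CHO(120°)/H(120°) eclipsed 1.4; Cl(240°)/OH(240°) eclipsed 2.1 → 6.6 kcal/mol.
OH at 300° (staggered): Et(0°)/OH(300°) gauche 0.8; Et(0°)/CH2Cl(60°) gauche 1.3; CHO(120°)/CH2Cl(60°) gauche 0.8; Cl(240°)/OH(300°) gauche 0.6 → 3.5 kcal/mol.
The maximum (6.8 kcal/mol) occurs with OH at 120°.

120°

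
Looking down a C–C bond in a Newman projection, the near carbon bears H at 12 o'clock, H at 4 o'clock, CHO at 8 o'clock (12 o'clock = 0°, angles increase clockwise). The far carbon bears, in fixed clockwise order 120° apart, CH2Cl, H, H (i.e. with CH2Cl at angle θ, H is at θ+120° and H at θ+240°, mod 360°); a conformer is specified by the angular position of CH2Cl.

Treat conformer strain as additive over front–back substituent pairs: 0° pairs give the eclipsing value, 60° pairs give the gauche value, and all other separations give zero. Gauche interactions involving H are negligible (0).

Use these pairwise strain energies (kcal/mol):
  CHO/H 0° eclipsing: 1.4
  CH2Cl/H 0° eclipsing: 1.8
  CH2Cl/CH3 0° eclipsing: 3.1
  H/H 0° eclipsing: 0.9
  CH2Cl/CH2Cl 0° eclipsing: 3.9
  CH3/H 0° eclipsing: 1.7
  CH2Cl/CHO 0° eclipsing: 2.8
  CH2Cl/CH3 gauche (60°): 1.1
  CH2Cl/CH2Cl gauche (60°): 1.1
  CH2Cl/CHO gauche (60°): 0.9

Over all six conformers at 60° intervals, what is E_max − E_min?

4.6 kcal/mol

CH2Cl at 0° (eclipsed): H(0°)/CH2Cl(0°) eclipsed 1.8; H(120°)/H(120°) eclipsed 0.9; CHO(240°)/H(240°) eclipsed 1.4 → 4.1 kcal/mol.
CH2Cl at 60° (staggered): no non-H gauche contacts → 0.0 kcal/mol.
CH2Cl at 120° (eclipsed): H(0°)/H(0°) eclipsed 0.9; H(120°)/CH2Cl(120°) eclipsed 1.8; CHO(240°)/H(240°) eclipsed 1.4 → 4.1 kcal/mol.
CH2Cl at 180° (staggered): CHO(240°)/CH2Cl(180°) gauche 0.9 → 0.9 kcal/mol.
CH2Cl at 240° (eclipsed): H(0°)/H(0°) eclipsed 0.9; H(120°)/H(120°) eclipsed 0.9; CHO(240°)/CH2Cl(240°) eclipsed 2.8 → 4.6 kcal/mol.
CH2Cl at 300° (staggered): CHO(240°)/CH2Cl(300°) gauche 0.9 → 0.9 kcal/mol.
Max at 240° (4.6 kcal/mol), min at 60° (0.0 kcal/mol); barrier = 4.6 kcal/mol.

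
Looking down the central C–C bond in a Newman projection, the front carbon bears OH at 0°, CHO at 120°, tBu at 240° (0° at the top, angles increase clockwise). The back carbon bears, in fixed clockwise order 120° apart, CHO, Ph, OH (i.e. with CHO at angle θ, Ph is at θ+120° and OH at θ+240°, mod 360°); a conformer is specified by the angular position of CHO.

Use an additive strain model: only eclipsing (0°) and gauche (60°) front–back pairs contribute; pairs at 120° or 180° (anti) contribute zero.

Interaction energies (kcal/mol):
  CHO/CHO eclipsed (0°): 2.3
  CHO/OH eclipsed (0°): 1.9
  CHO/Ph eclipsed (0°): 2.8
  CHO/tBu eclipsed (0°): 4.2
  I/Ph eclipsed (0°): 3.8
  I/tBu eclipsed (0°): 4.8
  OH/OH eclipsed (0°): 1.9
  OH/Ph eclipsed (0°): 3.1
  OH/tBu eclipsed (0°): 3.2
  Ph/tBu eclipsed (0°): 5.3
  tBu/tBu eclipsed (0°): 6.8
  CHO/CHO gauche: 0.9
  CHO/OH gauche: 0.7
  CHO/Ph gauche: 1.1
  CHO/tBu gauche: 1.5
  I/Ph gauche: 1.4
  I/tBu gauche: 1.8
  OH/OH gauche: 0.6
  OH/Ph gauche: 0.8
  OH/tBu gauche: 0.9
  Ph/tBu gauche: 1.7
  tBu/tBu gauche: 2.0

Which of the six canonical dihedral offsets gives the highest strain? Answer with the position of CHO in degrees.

120°

CHO at 0° (eclipsed): OH–CHO eclipsed, CHO–Ph eclipsed, tBu–OH eclipsed; 1.9 + 2.8 + 3.2 = 7.9 kcal/mol.
CHO at 60° (staggered): OH–CHO gauche, OH–OH gauche, CHO–CHO gauche, CHO–Ph gauche, tBu–Ph gauche, tBu–OH gauche; 0.7 + 0.6 + 0.9 + 1.1 + 1.7 + 0.9 = 5.9 kcal/mol.
CHO at 120° (eclipsed): OH–OH eclipsed, CHO–CHO eclipsed, tBu–Ph eclipsed; 1.9 + 2.3 + 5.3 = 9.5 kcal/mol.
CHO at 180° (staggered): OH–Ph gauche, OH–OH gauche, CHO–CHO gauche, CHO–OH gauche, tBu–CHO gauche, tBu–Ph gauche; 0.8 + 0.6 + 0.9 + 0.7 + 1.5 + 1.7 = 6.2 kcal/mol.
CHO at 240° (eclipsed): OH–Ph eclipsed, CHO–OH eclipsed, tBu–CHO eclipsed; 3.1 + 1.9 + 4.2 = 9.2 kcal/mol.
CHO at 300° (staggered): OH–CHO gauche, OH–Ph gauche, CHO–Ph gauche, CHO–OH gauche, tBu–CHO gauche, tBu–OH gauche; 0.7 + 0.8 + 1.1 + 0.7 + 1.5 + 0.9 = 5.7 kcal/mol.
The maximum (9.5 kcal/mol) occurs with CHO at 120°.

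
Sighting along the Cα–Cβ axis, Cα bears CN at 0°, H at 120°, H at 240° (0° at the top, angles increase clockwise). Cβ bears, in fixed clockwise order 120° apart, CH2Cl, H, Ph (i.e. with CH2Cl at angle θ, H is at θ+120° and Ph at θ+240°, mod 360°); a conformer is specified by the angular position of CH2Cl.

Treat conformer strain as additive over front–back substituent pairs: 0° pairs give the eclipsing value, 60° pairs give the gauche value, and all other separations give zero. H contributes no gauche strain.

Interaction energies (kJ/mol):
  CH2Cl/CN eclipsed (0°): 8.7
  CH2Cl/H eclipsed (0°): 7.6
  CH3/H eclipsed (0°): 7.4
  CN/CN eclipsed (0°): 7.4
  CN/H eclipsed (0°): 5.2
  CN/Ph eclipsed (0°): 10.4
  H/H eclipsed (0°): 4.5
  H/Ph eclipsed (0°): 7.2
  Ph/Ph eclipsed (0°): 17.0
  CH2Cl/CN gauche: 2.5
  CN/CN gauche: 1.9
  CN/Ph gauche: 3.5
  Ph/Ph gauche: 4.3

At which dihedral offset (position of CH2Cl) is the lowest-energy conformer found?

CH2Cl at 0° (eclipsed): CN(0°)/CH2Cl(0°) eclipsed 8.7; H(120°)/H(120°) eclipsed 4.5; H(240°)/Ph(240°) eclipsed 7.2 → 20.4 kJ/mol.
CH2Cl at 60° (staggered): CN(0°)/CH2Cl(60°) gauche 2.5; CN(0°)/Ph(300°) gauche 3.5 → 6.0 kJ/mol.
CH2Cl at 120° (eclipsed): CN(0°)/Ph(0°) eclipsed 10.4; H(120°)/CH2Cl(120°) eclipsed 7.6; H(240°)/H(240°) eclipsed 4.5 → 22.5 kJ/mol.
CH2Cl at 180° (staggered): CN(0°)/Ph(60°) gauche 3.5 → 3.5 kJ/mol.
CH2Cl at 240° (eclipsed): CN(0°)/H(0°) eclipsed 5.2; H(120°)/Ph(120°) eclipsed 7.2; H(240°)/CH2Cl(240°) eclipsed 7.6 → 20.0 kJ/mol.
CH2Cl at 300° (staggered): CN(0°)/CH2Cl(300°) gauche 2.5 → 2.5 kJ/mol.
The minimum (2.5 kJ/mol) occurs with CH2Cl at 300°.

300°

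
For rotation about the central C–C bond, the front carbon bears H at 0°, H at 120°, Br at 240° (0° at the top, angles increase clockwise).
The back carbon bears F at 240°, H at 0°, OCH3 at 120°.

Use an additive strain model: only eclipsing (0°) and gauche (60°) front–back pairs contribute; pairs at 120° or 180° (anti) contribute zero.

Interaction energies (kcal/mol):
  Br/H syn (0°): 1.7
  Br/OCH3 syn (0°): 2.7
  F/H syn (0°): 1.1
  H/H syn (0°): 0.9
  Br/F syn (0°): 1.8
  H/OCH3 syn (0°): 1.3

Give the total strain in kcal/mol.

This conformer (eclipsed): H–H eclipsed, H–OCH3 eclipsed, Br–F eclipsed; 0.9 + 1.3 + 1.8 = 4.0 kcal/mol.

4.0 kcal/mol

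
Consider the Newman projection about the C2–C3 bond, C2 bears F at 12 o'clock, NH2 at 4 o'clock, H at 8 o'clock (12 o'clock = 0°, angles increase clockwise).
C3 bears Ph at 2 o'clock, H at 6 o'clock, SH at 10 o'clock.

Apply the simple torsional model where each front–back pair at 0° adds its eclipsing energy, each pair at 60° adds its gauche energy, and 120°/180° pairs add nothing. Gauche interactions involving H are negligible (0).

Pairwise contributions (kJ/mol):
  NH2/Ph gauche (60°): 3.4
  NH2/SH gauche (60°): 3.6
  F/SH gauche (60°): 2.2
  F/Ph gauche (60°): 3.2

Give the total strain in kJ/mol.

8.8 kJ/mol

This conformer (staggered): F–Ph gauche, F–SH gauche, NH2–Ph gauche; 3.2 + 2.2 + 3.4 = 8.8 kJ/mol.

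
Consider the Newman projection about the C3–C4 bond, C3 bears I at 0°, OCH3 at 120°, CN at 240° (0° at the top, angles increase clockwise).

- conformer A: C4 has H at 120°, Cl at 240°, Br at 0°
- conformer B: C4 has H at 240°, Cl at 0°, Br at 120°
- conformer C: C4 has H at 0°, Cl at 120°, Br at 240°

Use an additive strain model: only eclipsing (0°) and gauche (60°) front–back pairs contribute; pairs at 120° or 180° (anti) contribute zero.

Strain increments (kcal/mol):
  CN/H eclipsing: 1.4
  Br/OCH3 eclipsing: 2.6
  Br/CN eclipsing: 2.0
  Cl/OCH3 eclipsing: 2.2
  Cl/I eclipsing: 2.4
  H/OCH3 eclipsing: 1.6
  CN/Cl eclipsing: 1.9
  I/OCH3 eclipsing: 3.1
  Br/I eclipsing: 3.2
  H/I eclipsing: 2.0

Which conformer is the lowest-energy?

C

A (eclipsed): I(0°)/Br(0°) eclipsed 3.2; OCH3(120°)/H(120°) eclipsed 1.6; CN(240°)/Cl(240°) eclipsed 1.9 → 6.7 kcal/mol.
B (eclipsed): I(0°)/Cl(0°) eclipsed 2.4; OCH3(120°)/Br(120°) eclipsed 2.6; CN(240°)/H(240°) eclipsed 1.4 → 6.4 kcal/mol.
C (eclipsed): I(0°)/H(0°) eclipsed 2.0; OCH3(120°)/Cl(120°) eclipsed 2.2; CN(240°)/Br(240°) eclipsed 2.0 → 6.2 kcal/mol.
C has the lowest total (6.2 kcal/mol).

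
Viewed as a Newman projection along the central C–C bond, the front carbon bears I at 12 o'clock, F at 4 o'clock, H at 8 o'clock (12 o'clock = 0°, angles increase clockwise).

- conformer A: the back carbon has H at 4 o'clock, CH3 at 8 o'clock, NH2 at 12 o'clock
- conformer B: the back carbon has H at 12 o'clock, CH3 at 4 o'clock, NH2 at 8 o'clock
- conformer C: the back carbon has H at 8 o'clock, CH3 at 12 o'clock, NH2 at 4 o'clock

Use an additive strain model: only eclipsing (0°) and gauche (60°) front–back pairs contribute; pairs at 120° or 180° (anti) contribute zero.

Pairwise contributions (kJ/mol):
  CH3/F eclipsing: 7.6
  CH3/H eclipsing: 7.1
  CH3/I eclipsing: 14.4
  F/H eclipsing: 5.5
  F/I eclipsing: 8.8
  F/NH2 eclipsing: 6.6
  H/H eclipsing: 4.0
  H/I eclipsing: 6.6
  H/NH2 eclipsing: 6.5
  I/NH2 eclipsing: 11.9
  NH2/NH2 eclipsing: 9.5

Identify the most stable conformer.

A (eclipsed): I–NH2 eclipsed, F–H eclipsed, H–CH3 eclipsed; 11.9 + 5.5 + 7.1 = 24.5 kJ/mol.
B (eclipsed): I–H eclipsed, F–CH3 eclipsed, H–NH2 eclipsed; 6.6 + 7.6 + 6.5 = 20.7 kJ/mol.
C (eclipsed): I–CH3 eclipsed, F–NH2 eclipsed, H–H eclipsed; 14.4 + 6.6 + 4.0 = 25.0 kJ/mol.
B has the lowest total (20.7 kJ/mol).

B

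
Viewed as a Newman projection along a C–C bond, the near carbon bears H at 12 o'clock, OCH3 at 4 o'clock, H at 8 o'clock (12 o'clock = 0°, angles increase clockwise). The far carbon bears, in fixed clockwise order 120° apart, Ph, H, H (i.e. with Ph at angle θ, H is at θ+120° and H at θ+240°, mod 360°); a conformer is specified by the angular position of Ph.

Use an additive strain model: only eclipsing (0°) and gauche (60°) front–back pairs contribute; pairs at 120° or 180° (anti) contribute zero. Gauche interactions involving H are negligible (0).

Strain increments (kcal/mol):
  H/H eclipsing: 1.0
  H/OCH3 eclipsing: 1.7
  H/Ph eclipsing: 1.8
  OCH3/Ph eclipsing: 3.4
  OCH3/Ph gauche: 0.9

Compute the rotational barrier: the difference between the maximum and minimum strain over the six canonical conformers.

Ph at 0° (eclipsed): H–Ph eclipsed, OCH3–H eclipsed, H–H eclipsed; 1.8 + 1.7 + 1.0 = 4.5 kcal/mol.
Ph at 60° (staggered): OCH3–Ph gauche; 0.9 = 0.9 kcal/mol.
Ph at 120° (eclipsed): H–H eclipsed, OCH3–Ph eclipsed, H–H eclipsed; 1.0 + 3.4 + 1.0 = 5.4 kcal/mol.
Ph at 180° (staggered): OCH3–Ph gauche; 0.9 = 0.9 kcal/mol.
Ph at 240° (eclipsed): H–H eclipsed, OCH3–H eclipsed, H–Ph eclipsed; 1.0 + 1.7 + 1.8 = 4.5 kcal/mol.
Ph at 300° (staggered): no non-H gauche contacts → 0.0 kcal/mol.
Max at 120° (5.4 kcal/mol), min at 300° (0.0 kcal/mol); barrier = 5.4 kcal/mol.

5.4 kcal/mol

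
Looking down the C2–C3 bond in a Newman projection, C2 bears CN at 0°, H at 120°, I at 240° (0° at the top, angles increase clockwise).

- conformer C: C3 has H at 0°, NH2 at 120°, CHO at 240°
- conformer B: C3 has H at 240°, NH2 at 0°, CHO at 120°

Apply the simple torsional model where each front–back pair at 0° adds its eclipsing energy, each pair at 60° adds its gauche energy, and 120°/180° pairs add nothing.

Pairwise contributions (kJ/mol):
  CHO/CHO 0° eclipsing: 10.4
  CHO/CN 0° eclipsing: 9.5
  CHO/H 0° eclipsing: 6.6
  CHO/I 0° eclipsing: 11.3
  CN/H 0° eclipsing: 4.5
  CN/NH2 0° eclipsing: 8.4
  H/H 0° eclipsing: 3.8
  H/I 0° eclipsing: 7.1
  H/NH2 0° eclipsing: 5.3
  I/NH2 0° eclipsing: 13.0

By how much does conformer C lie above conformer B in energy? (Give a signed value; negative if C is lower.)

-1.0 kJ/mol

C (eclipsed): CN(0°)/H(0°) eclipsed 4.5; H(120°)/NH2(120°) eclipsed 5.3; I(240°)/CHO(240°) eclipsed 11.3 → 21.1 kJ/mol.
B (eclipsed): CN(0°)/NH2(0°) eclipsed 8.4; H(120°)/CHO(120°) eclipsed 6.6; I(240°)/H(240°) eclipsed 7.1 → 22.1 kJ/mol.
E(C) − E(B) = 21.1 − 22.1 = -1.0 kJ/mol.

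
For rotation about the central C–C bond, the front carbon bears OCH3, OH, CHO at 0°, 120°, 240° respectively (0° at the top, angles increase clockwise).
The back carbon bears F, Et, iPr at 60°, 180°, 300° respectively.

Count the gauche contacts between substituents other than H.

6

Non-H gauche pairs: OCH3(0°)/F(60°); OCH3(0°)/iPr(300°); OH(120°)/F(60°); OH(120°)/Et(180°); CHO(240°)/Et(180°); CHO(240°)/iPr(300°) — 6 interactions.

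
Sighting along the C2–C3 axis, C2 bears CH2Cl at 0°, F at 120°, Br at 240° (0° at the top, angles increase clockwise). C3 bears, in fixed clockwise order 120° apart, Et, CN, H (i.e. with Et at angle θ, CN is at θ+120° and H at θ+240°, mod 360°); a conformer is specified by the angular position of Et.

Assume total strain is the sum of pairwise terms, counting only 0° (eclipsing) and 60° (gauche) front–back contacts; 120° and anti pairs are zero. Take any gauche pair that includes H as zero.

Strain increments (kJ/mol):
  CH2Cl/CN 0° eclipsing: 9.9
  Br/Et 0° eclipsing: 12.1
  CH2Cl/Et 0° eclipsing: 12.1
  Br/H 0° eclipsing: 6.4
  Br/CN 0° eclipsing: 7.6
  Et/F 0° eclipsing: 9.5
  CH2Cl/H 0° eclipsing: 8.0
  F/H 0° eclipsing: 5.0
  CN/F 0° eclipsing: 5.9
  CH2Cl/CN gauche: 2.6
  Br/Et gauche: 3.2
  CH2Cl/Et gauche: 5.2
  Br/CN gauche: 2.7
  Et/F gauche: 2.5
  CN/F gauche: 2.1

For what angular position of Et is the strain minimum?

180°

Et at 0° (eclipsed): CH2Cl(0°)/Et(0°) eclipsed 12.1; F(120°)/CN(120°) eclipsed 5.9; Br(240°)/H(240°) eclipsed 6.4 → 24.4 kJ/mol.
Et at 60° (staggered): CH2Cl(0°)/Et(60°) gauche 5.2; F(120°)/Et(60°) gauche 2.5; F(120°)/CN(180°) gauche 2.1; Br(240°)/CN(180°) gauche 2.7 → 12.5 kJ/mol.
Et at 120° (eclipsed): CH2Cl(0°)/H(0°) eclipsed 8.0; F(120°)/Et(120°) eclipsed 9.5; Br(240°)/CN(240°) eclipsed 7.6 → 25.1 kJ/mol.
Et at 180° (staggered): CH2Cl(0°)/CN(300°) gauche 2.6; F(120°)/Et(180°) gauche 2.5; Br(240°)/Et(180°) gauche 3.2; Br(240°)/CN(300°) gauche 2.7 → 11.0 kJ/mol.
Et at 240° (eclipsed): CH2Cl(0°)/CN(0°) eclipsed 9.9; F(120°)/H(120°) eclipsed 5.0; Br(240°)/Et(240°) eclipsed 12.1 → 27.0 kJ/mol.
Et at 300° (staggered): CH2Cl(0°)/Et(300°) gauche 5.2; CH2Cl(0°)/CN(60°) gauche 2.6; F(120°)/CN(60°) gauche 2.1; Br(240°)/Et(300°) gauche 3.2 → 13.1 kJ/mol.
The minimum (11.0 kJ/mol) occurs with Et at 180°.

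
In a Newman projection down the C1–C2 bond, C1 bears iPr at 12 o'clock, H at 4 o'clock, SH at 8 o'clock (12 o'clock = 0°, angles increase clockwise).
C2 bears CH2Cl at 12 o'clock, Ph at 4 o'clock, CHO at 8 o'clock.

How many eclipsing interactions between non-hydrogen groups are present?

2

Non-H eclipsing pairs: iPr(0°)/CH2Cl(0°); SH(240°)/CHO(240°) — 2 interactions.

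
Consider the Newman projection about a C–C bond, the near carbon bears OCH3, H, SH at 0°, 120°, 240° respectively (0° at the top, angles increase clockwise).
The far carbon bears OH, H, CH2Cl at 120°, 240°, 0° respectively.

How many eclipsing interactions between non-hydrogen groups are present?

1

Non-H eclipsing pairs: OCH3(0°)/CH2Cl(0°) — 1 interaction.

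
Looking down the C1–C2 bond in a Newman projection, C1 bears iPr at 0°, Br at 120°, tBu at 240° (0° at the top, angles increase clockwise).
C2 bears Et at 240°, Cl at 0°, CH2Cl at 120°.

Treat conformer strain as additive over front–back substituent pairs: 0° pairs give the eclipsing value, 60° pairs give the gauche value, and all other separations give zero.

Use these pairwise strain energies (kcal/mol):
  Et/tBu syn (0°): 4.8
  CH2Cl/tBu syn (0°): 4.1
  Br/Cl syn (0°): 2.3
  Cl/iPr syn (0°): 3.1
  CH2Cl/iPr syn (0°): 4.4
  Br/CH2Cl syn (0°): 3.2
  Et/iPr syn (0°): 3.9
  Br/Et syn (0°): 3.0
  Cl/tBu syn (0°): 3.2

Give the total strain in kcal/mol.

11.1 kcal/mol

This conformer (eclipsed): iPr(0°)/Cl(0°) eclipsed 3.1; Br(120°)/CH2Cl(120°) eclipsed 3.2; tBu(240°)/Et(240°) eclipsed 4.8 → 11.1 kcal/mol.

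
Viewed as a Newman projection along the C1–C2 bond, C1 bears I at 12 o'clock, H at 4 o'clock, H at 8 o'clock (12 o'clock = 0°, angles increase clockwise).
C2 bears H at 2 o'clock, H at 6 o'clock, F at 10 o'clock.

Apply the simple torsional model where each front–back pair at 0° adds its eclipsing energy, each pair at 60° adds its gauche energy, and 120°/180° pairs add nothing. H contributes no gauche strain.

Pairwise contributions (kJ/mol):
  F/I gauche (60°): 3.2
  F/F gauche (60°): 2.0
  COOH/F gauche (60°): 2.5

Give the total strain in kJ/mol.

3.2 kJ/mol

This conformer (staggered): I(0°)/F(300°) gauche 3.2 → 3.2 kJ/mol.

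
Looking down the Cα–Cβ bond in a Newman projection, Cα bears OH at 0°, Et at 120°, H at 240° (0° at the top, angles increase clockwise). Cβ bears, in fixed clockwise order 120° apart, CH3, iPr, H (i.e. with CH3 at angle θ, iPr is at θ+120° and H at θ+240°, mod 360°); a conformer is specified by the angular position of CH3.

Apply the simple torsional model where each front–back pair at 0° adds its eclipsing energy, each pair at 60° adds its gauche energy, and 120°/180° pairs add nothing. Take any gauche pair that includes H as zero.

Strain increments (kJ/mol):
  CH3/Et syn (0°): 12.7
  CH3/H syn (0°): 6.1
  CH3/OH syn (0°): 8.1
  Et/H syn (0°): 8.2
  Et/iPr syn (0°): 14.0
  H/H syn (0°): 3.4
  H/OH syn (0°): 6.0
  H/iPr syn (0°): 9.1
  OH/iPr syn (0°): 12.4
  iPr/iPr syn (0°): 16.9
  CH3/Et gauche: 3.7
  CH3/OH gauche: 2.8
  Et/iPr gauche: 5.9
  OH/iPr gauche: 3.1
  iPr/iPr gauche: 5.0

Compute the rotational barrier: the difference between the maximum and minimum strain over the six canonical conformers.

21.0 kJ/mol

CH3 at 0° (eclipsed): OH(0°)/CH3(0°) eclipsed 8.1; Et(120°)/iPr(120°) eclipsed 14.0; H(240°)/H(240°) eclipsed 3.4 → 25.5 kJ/mol.
CH3 at 60° (staggered): OH(0°)/CH3(60°) gauche 2.8; Et(120°)/CH3(60°) gauche 3.7; Et(120°)/iPr(180°) gauche 5.9 → 12.4 kJ/mol.
CH3 at 120° (eclipsed): OH(0°)/H(0°) eclipsed 6.0; Et(120°)/CH3(120°) eclipsed 12.7; H(240°)/iPr(240°) eclipsed 9.1 → 27.8 kJ/mol.
CH3 at 180° (staggered): OH(0°)/iPr(300°) gauche 3.1; Et(120°)/CH3(180°) gauche 3.7 → 6.8 kJ/mol.
CH3 at 240° (eclipsed): OH(0°)/iPr(0°) eclipsed 12.4; Et(120°)/H(120°) eclipsed 8.2; H(240°)/CH3(240°) eclipsed 6.1 → 26.7 kJ/mol.
CH3 at 300° (staggered): OH(0°)/CH3(300°) gauche 2.8; OH(0°)/iPr(60°) gauche 3.1; Et(120°)/iPr(60°) gauche 5.9 → 11.8 kJ/mol.
Max at 120° (27.8 kJ/mol), min at 180° (6.8 kJ/mol); barrier = 21.0 kJ/mol.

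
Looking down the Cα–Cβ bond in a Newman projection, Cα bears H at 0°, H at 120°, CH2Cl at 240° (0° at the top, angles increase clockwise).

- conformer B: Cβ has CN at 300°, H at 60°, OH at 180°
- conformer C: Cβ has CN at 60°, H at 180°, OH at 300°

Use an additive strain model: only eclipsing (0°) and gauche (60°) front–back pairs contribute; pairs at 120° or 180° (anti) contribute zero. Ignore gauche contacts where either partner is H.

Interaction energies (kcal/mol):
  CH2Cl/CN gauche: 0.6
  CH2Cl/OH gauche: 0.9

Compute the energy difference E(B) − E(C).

B (staggered): CH2Cl(240°)/CN(300°) gauche 0.6; CH2Cl(240°)/OH(180°) gauche 0.9 → 1.5 kcal/mol.
C (staggered): CH2Cl(240°)/OH(300°) gauche 0.9 → 0.9 kcal/mol.
E(B) − E(C) = 1.5 − 0.9 = +0.6 kcal/mol.

+0.6 kcal/mol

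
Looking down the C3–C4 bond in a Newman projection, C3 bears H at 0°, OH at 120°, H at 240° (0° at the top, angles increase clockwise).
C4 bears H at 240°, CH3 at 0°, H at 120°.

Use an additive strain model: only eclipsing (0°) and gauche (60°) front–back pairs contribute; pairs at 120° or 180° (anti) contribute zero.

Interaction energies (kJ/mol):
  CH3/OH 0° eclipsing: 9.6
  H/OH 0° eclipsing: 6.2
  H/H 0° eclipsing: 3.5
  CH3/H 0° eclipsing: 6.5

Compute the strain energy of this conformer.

This conformer (eclipsed): H(0°)/CH3(0°) eclipsed 6.5; OH(120°)/H(120°) eclipsed 6.2; H(240°)/H(240°) eclipsed 3.5 → 16.2 kJ/mol.

16.2 kJ/mol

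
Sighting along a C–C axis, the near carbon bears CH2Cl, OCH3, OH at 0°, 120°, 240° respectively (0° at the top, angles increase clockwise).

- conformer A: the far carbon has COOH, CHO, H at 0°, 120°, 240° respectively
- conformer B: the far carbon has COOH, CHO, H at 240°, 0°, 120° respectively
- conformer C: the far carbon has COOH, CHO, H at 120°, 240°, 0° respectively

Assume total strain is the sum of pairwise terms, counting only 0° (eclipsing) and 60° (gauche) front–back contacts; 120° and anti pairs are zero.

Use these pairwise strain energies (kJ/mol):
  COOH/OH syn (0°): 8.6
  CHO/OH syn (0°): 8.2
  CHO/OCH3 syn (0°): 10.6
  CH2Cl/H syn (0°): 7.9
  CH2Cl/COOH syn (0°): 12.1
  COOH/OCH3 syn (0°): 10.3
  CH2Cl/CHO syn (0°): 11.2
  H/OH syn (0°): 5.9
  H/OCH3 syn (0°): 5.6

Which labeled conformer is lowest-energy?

B

A (eclipsed): CH2Cl(0°)/COOH(0°) eclipsed 12.1; OCH3(120°)/CHO(120°) eclipsed 10.6; OH(240°)/H(240°) eclipsed 5.9 → 28.6 kJ/mol.
B (eclipsed): CH2Cl(0°)/CHO(0°) eclipsed 11.2; OCH3(120°)/H(120°) eclipsed 5.6; OH(240°)/COOH(240°) eclipsed 8.6 → 25.4 kJ/mol.
C (eclipsed): CH2Cl(0°)/H(0°) eclipsed 7.9; OCH3(120°)/COOH(120°) eclipsed 10.3; OH(240°)/CHO(240°) eclipsed 8.2 → 26.4 kJ/mol.
B has the lowest total (25.4 kJ/mol).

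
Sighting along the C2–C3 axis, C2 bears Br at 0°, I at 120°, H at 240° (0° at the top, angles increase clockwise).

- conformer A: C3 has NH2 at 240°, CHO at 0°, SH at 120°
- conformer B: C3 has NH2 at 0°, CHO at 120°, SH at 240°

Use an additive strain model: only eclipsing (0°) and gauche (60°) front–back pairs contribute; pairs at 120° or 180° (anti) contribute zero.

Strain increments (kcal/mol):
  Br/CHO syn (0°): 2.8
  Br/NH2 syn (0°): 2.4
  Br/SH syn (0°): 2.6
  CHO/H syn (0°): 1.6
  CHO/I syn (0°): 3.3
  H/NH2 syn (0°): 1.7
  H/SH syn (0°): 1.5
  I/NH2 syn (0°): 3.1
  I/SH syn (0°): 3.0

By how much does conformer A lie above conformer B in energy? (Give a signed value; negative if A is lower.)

A (eclipsed): Br–CHO eclipsed, I–SH eclipsed, H–NH2 eclipsed; 2.8 + 3.0 + 1.7 = 7.5 kcal/mol.
B (eclipsed): Br–NH2 eclipsed, I–CHO eclipsed, H–SH eclipsed; 2.4 + 3.3 + 1.5 = 7.2 kcal/mol.
E(A) − E(B) = 7.5 − 7.2 = +0.3 kcal/mol.

+0.3 kcal/mol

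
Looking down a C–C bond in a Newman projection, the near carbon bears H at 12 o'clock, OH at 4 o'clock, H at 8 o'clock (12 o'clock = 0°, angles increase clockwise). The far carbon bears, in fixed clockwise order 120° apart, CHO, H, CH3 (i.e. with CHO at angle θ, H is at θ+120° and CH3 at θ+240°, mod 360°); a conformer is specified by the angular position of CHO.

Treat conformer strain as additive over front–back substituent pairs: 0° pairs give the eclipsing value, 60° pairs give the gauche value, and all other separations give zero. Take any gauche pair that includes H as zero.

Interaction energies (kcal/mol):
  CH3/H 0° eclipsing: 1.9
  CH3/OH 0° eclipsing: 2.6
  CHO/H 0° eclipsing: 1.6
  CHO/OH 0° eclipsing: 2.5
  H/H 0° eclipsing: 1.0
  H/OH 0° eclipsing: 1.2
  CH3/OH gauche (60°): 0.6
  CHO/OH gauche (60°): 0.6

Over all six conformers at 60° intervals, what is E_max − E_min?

CHO at 0° is eclipsed. H at 0° is eclipsed with CHO at 0° (1.6); OH at 120° is eclipsed with H at 120° (1.2); H at 240° is eclipsed with CH3 at 240° (1.9). Total 4.7 kcal/mol.
CHO at 60° is staggered. OH at 120° is gauche with CHO at 60° (0.6). Total 0.6 kcal/mol.
CHO at 120° is eclipsed. H at 0° is eclipsed with CH3 at 0° (1.9); OH at 120° is eclipsed with CHO at 120° (2.5); H at 240° is eclipsed with H at 240° (1.0). Total 5.4 kcal/mol.
CHO at 180° is staggered. OH at 120° is gauche with CHO at 180° (0.6); OH at 120° is gauche with CH3 at 60° (0.6). Total 1.2 kcal/mol.
CHO at 240° is eclipsed. H at 0° is eclipsed with H at 0° (1.0); OH at 120° is eclipsed with CH3 at 120° (2.6); H at 240° is eclipsed with CHO at 240° (1.6). Total 5.2 kcal/mol.
CHO at 300° is staggered. OH at 120° is gauche with CH3 at 180° (0.6). Total 0.6 kcal/mol.
Max at 120° (5.4 kcal/mol), min at 60° (0.6 kcal/mol); barrier = 4.8 kcal/mol.

4.8 kcal/mol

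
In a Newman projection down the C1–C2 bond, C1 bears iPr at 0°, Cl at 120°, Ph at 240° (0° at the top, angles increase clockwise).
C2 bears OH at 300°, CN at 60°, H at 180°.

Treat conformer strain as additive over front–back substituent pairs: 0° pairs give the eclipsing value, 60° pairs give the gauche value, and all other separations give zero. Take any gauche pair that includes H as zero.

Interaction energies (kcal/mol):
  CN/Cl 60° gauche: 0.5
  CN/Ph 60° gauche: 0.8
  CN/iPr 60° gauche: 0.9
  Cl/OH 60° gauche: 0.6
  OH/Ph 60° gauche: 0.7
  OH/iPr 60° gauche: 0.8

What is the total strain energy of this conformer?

2.9 kcal/mol

This conformer (staggered): iPr–OH gauche, iPr–CN gauche, Cl–CN gauche, Ph–OH gauche; 0.8 + 0.9 + 0.5 + 0.7 = 2.9 kcal/mol.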